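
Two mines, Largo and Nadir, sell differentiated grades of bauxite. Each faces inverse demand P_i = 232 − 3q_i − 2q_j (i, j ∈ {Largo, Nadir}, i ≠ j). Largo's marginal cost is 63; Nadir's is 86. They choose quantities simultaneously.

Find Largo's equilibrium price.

130.6875

Mine Largo's profit: π = q_{Largo}(232 − 3q_{Largo} − 2q_{Nadir}) − 63q_{Largo}.
∂π/∂q_{Largo} = 169 − 6q_{Largo} − 2q_{Nadir} = 0 ⇒ q_{Largo} = 169/6 − (1/3)q_{Nadir}.
Similarly q_{Nadir} = 73/3 − (1/3)q_{Largo}.
Solving the two reaction functions simultaneously: (1 − (−1/3)(−1/3))q_{Largo} = 169/6 − (1/3)·(73/3), so (8/9)q_{Largo} = 361/18 and q_{Largo} = 22.5625.
Then q_{Nadir} = 73/3 − (1/3)·22.5625 = 16.8125.
P_{Largo} = 232 − 3·22.5625 − 2·16.8125 = 130.6875.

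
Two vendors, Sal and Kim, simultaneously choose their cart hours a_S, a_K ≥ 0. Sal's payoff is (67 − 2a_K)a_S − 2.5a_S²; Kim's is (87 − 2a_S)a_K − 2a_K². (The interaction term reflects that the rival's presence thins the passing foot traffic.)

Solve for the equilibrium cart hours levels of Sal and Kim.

Expanding Sal's payoff: 67a_S − 2a_Ka_S − 2.5a_S².
∂π/∂a_S = 67 − 2a_K − 5a_S = 0, so a_S = 13.4 − 0.4a_K.
Likewise for Kim: a_K = 21.75 − 0.5a_S.
Plugging a_K into Sal's best response: a_S = 13.4 − 0.4(21.75 − 0.5a_S) ⇒ 0.8a_S = 4.7, so a_S = 5.875.
Then a_K = 21.75 − 0.5·5.875 = 18.8125.

5.875, 18.8125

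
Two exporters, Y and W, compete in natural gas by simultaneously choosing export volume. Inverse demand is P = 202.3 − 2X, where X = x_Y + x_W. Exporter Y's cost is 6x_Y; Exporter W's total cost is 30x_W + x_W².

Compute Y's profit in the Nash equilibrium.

Exporter Y's profit: π = x_Y(202.3 − 2(x_Y + x_W)) − 6x_Y.
∂π/∂x_Y = 196.3 − 4x_Y − 2x_W = 0, so x_Y = 49.075 − 0.5x_W.
For W: ∂π/∂x_W = 172.3 − 6x_W − 2x_Y = 0 ⇒ x_W = 1723/60 − (1/3)x_Y.
Solving the two reaction functions simultaneously: (1 − (−0.5)(−1/3))x_Y = 49.075 − 0.5·(1723/60), so (5/6)x_Y = 2083/60 and x_Y = 41.66.
Then x_W = 1723/60 − (1/3)·41.66 = 14.83.
Price P = 202.3 − 2·56.49 = 89.32.
Y's profit: (89.32 − 6)·41.66 = 3471.1112.

3471.1112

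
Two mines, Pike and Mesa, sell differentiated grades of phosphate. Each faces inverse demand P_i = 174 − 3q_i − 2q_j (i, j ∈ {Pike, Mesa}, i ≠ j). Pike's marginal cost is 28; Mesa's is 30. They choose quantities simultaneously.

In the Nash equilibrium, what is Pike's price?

83.125

Mine Pike's profit: π = q_{Pike}(174 − 3q_{Pike} − 2q_{Mesa}) − 28q_{Pike}.
∂π/∂q_{Pike} = 146 − 6q_{Pike} − 2q_{Mesa} = 0 ⇒ q_{Pike} = 73/3 − (1/3)q_{Mesa}.
Similarly q_{Mesa} = 24 − (1/3)q_{Pike}.
Substituting the second reaction function into the first: q_{Pike} = 73/3 − (1/3)(24 − (1/3)q_{Pike}), which gives (8/9)q_{Pike} = 49/3 ⇒ q_{Pike} = 18.375.
Then q_{Mesa} = 24 − (1/3)·18.375 = 17.875.
P_{Pike} = 174 − 3·18.375 − 2·17.875 = 83.125.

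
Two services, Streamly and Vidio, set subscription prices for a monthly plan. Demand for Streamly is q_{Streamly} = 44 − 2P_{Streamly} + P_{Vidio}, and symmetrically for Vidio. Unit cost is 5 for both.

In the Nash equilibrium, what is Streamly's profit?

338

Streamly's profit: π = (P_{Streamly} − 5)(44 − 2P_{Streamly} + P_{Vidio}).
∂π/∂P_{Streamly} = 54 − 4P_{Streamly} + P_{Vidio} = 0 ⇒ P_{Streamly} = 13.5 + 0.25P_{Vidio}.
Setting P_{Streamly} = P_{Vidio} in the reaction function: P_{Streamly} = 13.5 + 0.25P_{Streamly}, so P_{Streamly} = 13.5 / 0.75 = 18.
q_{Streamly} = 44 − 2·18 + 18 = 26.
Profit = (18 − 5)·26 = 338.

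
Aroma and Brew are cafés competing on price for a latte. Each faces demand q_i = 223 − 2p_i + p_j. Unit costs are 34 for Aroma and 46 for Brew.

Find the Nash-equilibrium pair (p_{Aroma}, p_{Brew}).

98.6, 103.4

Aroma's profit: π = (p_{Aroma} − 34)(223 − 2p_{Aroma} + p_{Brew}).
∂π/∂p_{Aroma} = 291 − 4p_{Aroma} + p_{Brew} = 0 ⇒ p_{Aroma} = 72.75 + 0.25p_{Brew}.
Similarly p_{Brew} = 78.75 + 0.25p_{Aroma}.
Solving the two reaction functions simultaneously: (1 − (0.25)(0.25))p_{Aroma} = 72.75 + 0.25·78.75, so 0.9375p_{Aroma} = 92.4375 and p_{Aroma} = 98.6.
Then p_{Brew} = 78.75 + 0.25·98.6 = 103.4.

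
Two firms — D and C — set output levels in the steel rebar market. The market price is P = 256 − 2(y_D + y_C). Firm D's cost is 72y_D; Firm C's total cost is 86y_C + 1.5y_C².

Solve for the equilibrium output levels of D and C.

39.5, 13

Firm D's profit: π = y_D(256 − 2(y_D + y_C)) − 72y_D.
∂π/∂y_D = 184 − 4y_D − 2y_C = 0, so y_D = 46 − 0.5y_C.
For C: ∂π/∂y_C = 170 − 7y_C − 2y_D = 0 ⇒ y_C = 170/7 − (2/7)y_D.
Plugging y_C into D's best response: y_D = 46 − 0.5(170/7 − (2/7)y_D) ⇒ (6/7)y_D = 237/7, so y_D = 39.5.
Then y_C = 170/7 − (2/7)·39.5 = 13.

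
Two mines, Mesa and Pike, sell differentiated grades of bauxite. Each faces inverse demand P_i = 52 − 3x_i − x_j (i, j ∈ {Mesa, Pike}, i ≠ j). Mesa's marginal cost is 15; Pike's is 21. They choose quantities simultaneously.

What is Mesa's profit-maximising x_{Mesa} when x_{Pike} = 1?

6

Mine Mesa's profit: π = x_{Mesa}(52 − 3x_{Mesa} − x_{Pike}) − 15x_{Mesa}.
∂π/∂x_{Mesa} = 37 − 6x_{Mesa} − x_{Pike} = 0 ⇒ x_{Mesa} = 37/6 − (1/6)x_{Pike}.
At x_{Pike} = 1: x_{Mesa} = 37/6 − (1/6)·1 = 6.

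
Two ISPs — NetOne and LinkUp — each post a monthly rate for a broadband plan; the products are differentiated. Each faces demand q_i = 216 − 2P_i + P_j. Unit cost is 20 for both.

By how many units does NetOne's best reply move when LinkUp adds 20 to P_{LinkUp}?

5

NetOne's profit: π = (P_{NetOne} − 20)(216 − 2P_{NetOne} + P_{LinkUp}).
∂π/∂P_{NetOne} = 256 − 4P_{NetOne} + P_{LinkUp} = 0 ⇒ P_{NetOne} = 64 + 0.25P_{LinkUp}.
The reaction-function slope is 0.25, so a 20-unit rise in P_{LinkUp} moves P_{NetOne} by 0.25 × 20 = 5. NetOne's best response rises — the actions are strategic complements.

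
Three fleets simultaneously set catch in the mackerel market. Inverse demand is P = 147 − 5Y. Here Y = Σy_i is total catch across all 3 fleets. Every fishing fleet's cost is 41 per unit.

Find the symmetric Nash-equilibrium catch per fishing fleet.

5.3

A representative fishing fleet's profit is π_i = y_i(147 − 5Y) − 41y_i, with Y = y_i + Σ_{j≠i} y_j.
First-order condition: 106 − 10y_i − 5Σ_{j≠i} y_j = 0.
With identical fishing fleets, set every y_j = y: then 106 − 10y − 10y = 0, i.e. y = 106/20 = 5.3.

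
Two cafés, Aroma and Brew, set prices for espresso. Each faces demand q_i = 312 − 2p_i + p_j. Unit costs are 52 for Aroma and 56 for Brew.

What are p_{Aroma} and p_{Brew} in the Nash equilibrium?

139.2, 140.8

Aroma's profit: π = (p_{Aroma} − 52)(312 − 2p_{Aroma} + p_{Brew}).
∂π/∂p_{Aroma} = 416 − 4p_{Aroma} + p_{Brew} = 0 ⇒ p_{Aroma} = 104 + 0.25p_{Brew}.
Similarly p_{Brew} = 106 + 0.25p_{Aroma}.
Substituting the second reaction function into the first: p_{Aroma} = 104 + 0.25(106 + 0.25p_{Aroma}), which gives 0.9375p_{Aroma} = 130.5 ⇒ p_{Aroma} = 139.2.
Then p_{Brew} = 106 + 0.25·139.2 = 140.8.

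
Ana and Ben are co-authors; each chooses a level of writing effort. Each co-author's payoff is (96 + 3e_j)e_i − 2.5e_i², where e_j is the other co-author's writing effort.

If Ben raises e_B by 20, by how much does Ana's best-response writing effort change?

12

Ana's payoff is (96 + 3e_B)e_A − 2.5e_A².
∂π/∂e_A = 96 + 3e_B − 5e_A = 0, so e_A = 19.2 + 0.6e_B.
The reaction-function slope is 0.6, so a 20-unit rise in e_B moves e_A by 0.6 × 20 = 12. Ana's best response rises — the actions are strategic complements.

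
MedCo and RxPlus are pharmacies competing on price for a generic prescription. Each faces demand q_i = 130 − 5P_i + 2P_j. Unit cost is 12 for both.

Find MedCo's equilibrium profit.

690.3125

MedCo's profit: π = (P_{MedCo} − 12)(130 − 5P_{MedCo} + 2P_{RxPlus}).
∂π/∂P_{MedCo} = 190 − 10P_{MedCo} + 2P_{RxPlus} = 0 ⇒ P_{MedCo} = 19 + 0.2P_{RxPlus}.
The game is symmetric, so in equilibrium P_{RxPlus} = P_{MedCo}: the reaction function gives 0.8P_{MedCo} = 19, hence P_{MedCo} = 23.75.
q_{MedCo} = 130 − 5·23.75 + 2·23.75 = 58.75.
Profit = (23.75 − 12)·58.75 = 690.3125.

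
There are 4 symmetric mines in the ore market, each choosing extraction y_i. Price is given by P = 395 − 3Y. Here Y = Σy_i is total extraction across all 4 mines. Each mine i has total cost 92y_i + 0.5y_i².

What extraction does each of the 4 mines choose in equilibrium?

A representative mine's profit is π_i = y_i(395 − 3Y) − 92y_i − 0.5y_i², with Y = y_i + Σ_{j≠i} y_j.
First-order condition: 303 − 7y_i − 3Σ_{j≠i} y_j = 0.
Imposing symmetry (y_j = y for all j) turns Σ_{j≠i} y_j into 3y, so 303 = 16y and y = 18.9375.

18.9375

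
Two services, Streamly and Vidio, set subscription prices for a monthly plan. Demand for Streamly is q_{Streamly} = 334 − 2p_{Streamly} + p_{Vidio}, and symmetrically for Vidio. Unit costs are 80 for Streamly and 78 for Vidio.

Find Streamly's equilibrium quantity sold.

168.8

Streamly's profit: π = (p_{Streamly} − 80)(334 − 2p_{Streamly} + p_{Vidio}).
∂π/∂p_{Streamly} = 494 − 4p_{Streamly} + p_{Vidio} = 0 ⇒ p_{Streamly} = 123.5 + 0.25p_{Vidio}.
Similarly p_{Vidio} = 122.5 + 0.25p_{Streamly}.
Substituting the second reaction function into the first: p_{Streamly} = 123.5 + 0.25(122.5 + 0.25p_{Streamly}), which gives 0.9375p_{Streamly} = 154.125 ⇒ p_{Streamly} = 164.4.
Then p_{Vidio} = 122.5 + 0.25·164.4 = 163.6.
q_{Streamly} = 334 − 2·164.4 + 163.6 = 168.8.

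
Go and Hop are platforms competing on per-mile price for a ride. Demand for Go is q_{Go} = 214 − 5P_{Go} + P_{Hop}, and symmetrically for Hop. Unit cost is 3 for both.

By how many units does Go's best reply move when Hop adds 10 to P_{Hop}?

Go's profit: π = (P_{Go} − 3)(214 − 5P_{Go} + P_{Hop}).
∂π/∂P_{Go} = 229 − 10P_{Go} + P_{Hop} = 0 ⇒ P_{Go} = 22.9 + 0.1P_{Hop}.
The reaction-function slope is 0.1, so a 10-unit rise in P_{Hop} moves P_{Go} by 0.1 × 10 = 1. Go's best response rises — the actions are strategic complements.

1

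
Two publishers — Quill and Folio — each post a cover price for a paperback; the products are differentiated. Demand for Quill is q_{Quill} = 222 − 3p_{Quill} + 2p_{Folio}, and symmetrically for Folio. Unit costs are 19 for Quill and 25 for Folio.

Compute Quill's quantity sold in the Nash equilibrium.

Quill's profit: π = (p_{Quill} − 19)(222 − 3p_{Quill} + 2p_{Folio}).
∂π/∂p_{Quill} = 279 − 6p_{Quill} + 2p_{Folio} = 0 ⇒ p_{Quill} = 46.5 + (1/3)p_{Folio}.
Similarly p_{Folio} = 49.5 + (1/3)p_{Quill}.
Plugging p_{Folio} into Quill's best response: p_{Quill} = 46.5 + (1/3)(49.5 + (1/3)p_{Quill}) ⇒ (8/9)p_{Quill} = 63, so p_{Quill} = 70.875.
Then p_{Folio} = 49.5 + (1/3)·70.875 = 73.125.
q_{Quill} = 222 − 3·70.875 + 2·73.125 = 155.625.

155.625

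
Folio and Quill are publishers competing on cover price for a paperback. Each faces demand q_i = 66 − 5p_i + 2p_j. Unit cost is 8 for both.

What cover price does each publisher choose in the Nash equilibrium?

Folio's profit: π = (p_{Folio} − 8)(66 − 5p_{Folio} + 2p_{Quill}).
∂π/∂p_{Folio} = 106 − 10p_{Folio} + 2p_{Quill} = 0 ⇒ p_{Folio} = 10.6 + 0.2p_{Quill}.
The game is symmetric, so in equilibrium p_{Quill} = p_{Folio}: the reaction function gives 0.8p_{Folio} = 10.6, hence p_{Folio} = 13.25.

13.25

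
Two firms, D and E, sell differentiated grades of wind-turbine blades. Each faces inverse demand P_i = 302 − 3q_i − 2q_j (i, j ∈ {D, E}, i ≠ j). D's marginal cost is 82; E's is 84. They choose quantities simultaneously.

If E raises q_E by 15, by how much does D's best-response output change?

Firm D's profit: π = q_D(302 − 3q_D − 2q_E) − 82q_D.
∂π/∂q_D = 220 − 6q_D − 2q_E = 0 ⇒ q_D = 110/3 − (1/3)q_E.
The reaction-function slope is −1/3, so a 15-unit rise in q_E moves q_D by −1/3 × 15 = −5. D's best response falls — the actions are strategic substitutes.

-5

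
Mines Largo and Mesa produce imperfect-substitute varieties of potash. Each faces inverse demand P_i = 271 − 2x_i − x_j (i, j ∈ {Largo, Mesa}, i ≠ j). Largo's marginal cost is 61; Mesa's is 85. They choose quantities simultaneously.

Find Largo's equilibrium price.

148.2

Mine Largo's profit: π = x_{Largo}(271 − 2x_{Largo} − x_{Mesa}) − 61x_{Largo}.
∂π/∂x_{Largo} = 210 − 4x_{Largo} − x_{Mesa} = 0 ⇒ x_{Largo} = 52.5 − 0.25x_{Mesa}.
Similarly x_{Mesa} = 46.5 − 0.25x_{Largo}.
Solving the two reaction functions simultaneously: (1 − (−0.25)(−0.25))x_{Largo} = 52.5 − 0.25·46.5, so 0.9375x_{Largo} = 40.875 and x_{Largo} = 43.6.
Then x_{Mesa} = 46.5 − 0.25·43.6 = 35.6.
P_{Largo} = 271 − 2·43.6 − 35.6 = 148.2.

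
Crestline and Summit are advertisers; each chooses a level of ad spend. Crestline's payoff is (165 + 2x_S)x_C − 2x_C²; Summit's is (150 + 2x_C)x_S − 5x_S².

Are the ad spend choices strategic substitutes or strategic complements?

Expanding Crestline's payoff: 165x_C + 2x_Sx_C − 2x_C².
∂π/∂x_C = 165 + 2x_S − 4x_C = 0, so x_C = 41.25 + 0.5x_S.
The best-response slope dx_C/dx_S = 0.5 > 0: the reaction function is upward-sloping, so the choices are strategic complements.

strategic complements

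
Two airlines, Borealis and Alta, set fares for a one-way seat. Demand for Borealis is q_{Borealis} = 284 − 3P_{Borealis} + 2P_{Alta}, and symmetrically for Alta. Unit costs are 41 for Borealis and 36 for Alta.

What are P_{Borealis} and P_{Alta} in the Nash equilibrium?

Borealis's profit: π = (P_{Borealis} − 41)(284 − 3P_{Borealis} + 2P_{Alta}).
∂π/∂P_{Borealis} = 407 − 6P_{Borealis} + 2P_{Alta} = 0 ⇒ P_{Borealis} = 407/6 + (1/3)P_{Alta}.
Similarly P_{Alta} = 196/3 + (1/3)P_{Borealis}.
Solving the two reaction functions simultaneously: (1 − (1/3)(1/3))P_{Borealis} = 407/6 + (1/3)·(196/3), so (8/9)P_{Borealis} = 1613/18 and P_{Borealis} = 100.8125.
Then P_{Alta} = 196/3 + (1/3)·100.8125 = 98.9375.

100.8125, 98.9375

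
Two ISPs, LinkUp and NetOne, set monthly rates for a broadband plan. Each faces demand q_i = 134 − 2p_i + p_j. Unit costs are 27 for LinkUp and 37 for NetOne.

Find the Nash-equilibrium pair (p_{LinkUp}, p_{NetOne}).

LinkUp's profit: π = (p_{LinkUp} − 27)(134 − 2p_{LinkUp} + p_{NetOne}).
∂π/∂p_{LinkUp} = 188 − 4p_{LinkUp} + p_{NetOne} = 0 ⇒ p_{LinkUp} = 47 + 0.25p_{NetOne}.
Similarly p_{NetOne} = 52 + 0.25p_{LinkUp}.
Solving the two reaction functions simultaneously: (1 − (0.25)(0.25))p_{LinkUp} = 47 + 0.25·52, so 0.9375p_{LinkUp} = 60 and p_{LinkUp} = 64.
Then p_{NetOne} = 52 + 0.25·64 = 68.

64, 68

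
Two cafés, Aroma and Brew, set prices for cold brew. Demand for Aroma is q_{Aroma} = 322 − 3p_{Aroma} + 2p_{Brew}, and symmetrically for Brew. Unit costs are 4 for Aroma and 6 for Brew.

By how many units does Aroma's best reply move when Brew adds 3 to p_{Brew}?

1

Aroma's profit: π = (p_{Aroma} − 4)(322 − 3p_{Aroma} + 2p_{Brew}).
∂π/∂p_{Aroma} = 334 − 6p_{Aroma} + 2p_{Brew} = 0 ⇒ p_{Aroma} = 167/3 + (1/3)p_{Brew}.
The reaction-function slope is 1/3, so a 3-unit rise in p_{Brew} moves p_{Aroma} by 1/3 × 3 = 1. Aroma's best response rises — the actions are strategic complements.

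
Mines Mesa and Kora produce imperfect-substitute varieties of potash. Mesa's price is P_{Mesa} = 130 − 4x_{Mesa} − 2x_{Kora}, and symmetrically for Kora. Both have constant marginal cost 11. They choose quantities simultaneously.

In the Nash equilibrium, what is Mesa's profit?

Mine Mesa's profit: π = x_{Mesa}(130 − 4x_{Mesa} − 2x_{Kora}) − 11x_{Mesa}.
∂π/∂x_{Mesa} = 119 − 8x_{Mesa} − 2x_{Kora} = 0 ⇒ x_{Mesa} = 14.875 − 0.25x_{Kora}.
By symmetry x_{Kora} = x_{Mesa}; substituting into the reaction function, 1.25x_{Mesa} = 14.875 and x_{Mesa} = 11.9.
P_{Mesa} = 130 − 4·11.9 − 2·11.9 = 58.6.
Profit = (58.6 − 11)·11.9 = 566.44.

566.44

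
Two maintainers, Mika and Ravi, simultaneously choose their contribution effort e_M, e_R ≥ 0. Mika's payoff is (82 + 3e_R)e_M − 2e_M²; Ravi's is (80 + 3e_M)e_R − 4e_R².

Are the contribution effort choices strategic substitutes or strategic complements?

strategic complements

Expanding Mika's payoff: 82e_M + 3e_Re_M − 2e_M².
∂π/∂e_M = 82 + 3e_R − 4e_M = 0, so e_M = 20.5 + 0.75e_R.
The best-response slope de_M/de_R = 0.75 > 0: the reaction function is upward-sloping, so the choices are strategic complements.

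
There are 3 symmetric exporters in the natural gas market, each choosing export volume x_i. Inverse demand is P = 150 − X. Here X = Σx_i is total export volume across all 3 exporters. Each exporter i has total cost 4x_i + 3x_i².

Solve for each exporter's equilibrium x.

14.6

A representative exporter's profit is π_i = x_i(150 − X) − 4x_i − 3x_i², with X = x_i + Σ_{j≠i} x_j.
First-order condition: 146 − 8x_i − Σ_{j≠i} x_j = 0.
With identical exporters, set every x_j = x: then 146 − 8x − 2x = 0, i.e. x = 146/10 = 14.6.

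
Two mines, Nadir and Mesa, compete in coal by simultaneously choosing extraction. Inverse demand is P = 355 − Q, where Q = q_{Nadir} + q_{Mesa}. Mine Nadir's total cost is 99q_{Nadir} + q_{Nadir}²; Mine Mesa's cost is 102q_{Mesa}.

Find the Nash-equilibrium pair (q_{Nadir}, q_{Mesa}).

Mine Nadir's profit: π = q_{Nadir}(355 − (q_{Nadir} + q_{Mesa})) − 99q_{Nadir} − q_{Nadir}².
∂π/∂q_{Nadir} = 256 − 4q_{Nadir} − q_{Mesa} = 0, so q_{Nadir} = 64 − 0.25q_{Mesa}.
For Mesa: ∂π/∂q_{Mesa} = 253 − 2q_{Mesa} − q_{Nadir} = 0 ⇒ q_{Mesa} = 126.5 − 0.5q_{Nadir}.
Substituting the second reaction function into the first: q_{Nadir} = 64 − 0.25(126.5 − 0.5q_{Nadir}), which gives 0.875q_{Nadir} = 32.375 ⇒ q_{Nadir} = 37.
Then q_{Mesa} = 126.5 − 0.5·37 = 108.

37, 108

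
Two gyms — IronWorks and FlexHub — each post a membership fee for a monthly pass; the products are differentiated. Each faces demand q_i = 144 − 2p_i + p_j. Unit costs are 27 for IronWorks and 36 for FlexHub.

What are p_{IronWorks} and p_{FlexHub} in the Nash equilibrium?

67.2, 70.8

IronWorks's profit: π = (p_{IronWorks} − 27)(144 − 2p_{IronWorks} + p_{FlexHub}).
∂π/∂p_{IronWorks} = 198 − 4p_{IronWorks} + p_{FlexHub} = 0 ⇒ p_{IronWorks} = 49.5 + 0.25p_{FlexHub}.
Similarly p_{FlexHub} = 54 + 0.25p_{IronWorks}.
Solving the two reaction functions simultaneously: (1 − (0.25)(0.25))p_{IronWorks} = 49.5 + 0.25·54, so 0.9375p_{IronWorks} = 63 and p_{IronWorks} = 67.2.
Then p_{FlexHub} = 54 + 0.25·67.2 = 70.8.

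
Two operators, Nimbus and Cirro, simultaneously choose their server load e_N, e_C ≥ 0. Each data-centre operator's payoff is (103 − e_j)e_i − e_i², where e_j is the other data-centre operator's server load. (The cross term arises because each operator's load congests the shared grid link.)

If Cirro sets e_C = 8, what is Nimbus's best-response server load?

47.5

Nimbus's payoff is (103 − e_C)e_N − e_N².
∂π/∂e_N = 103 − e_C − 2e_N = 0, so e_N = 51.5 − 0.5e_C.
At e_C = 8: e_N = 51.5 − 0.5·8 = 47.5.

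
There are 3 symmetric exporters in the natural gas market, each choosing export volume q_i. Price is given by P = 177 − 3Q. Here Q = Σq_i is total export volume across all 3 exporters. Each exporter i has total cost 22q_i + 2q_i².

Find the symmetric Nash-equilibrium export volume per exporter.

9.6875

A representative exporter's profit is π_i = q_i(177 − 3Q) − 22q_i − 2q_i², with Q = q_i + Σ_{j≠i} q_j.
First-order condition: 155 − 10q_i − 3Σ_{j≠i} q_j = 0.
Imposing symmetry (q_j = q for all j) turns Σ_{j≠i} q_j into 2q, so 155 = 16q and q = 9.6875.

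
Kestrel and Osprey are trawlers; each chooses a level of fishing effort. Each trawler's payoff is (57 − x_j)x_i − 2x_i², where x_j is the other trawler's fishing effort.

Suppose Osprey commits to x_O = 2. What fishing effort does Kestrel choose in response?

Kestrel's payoff is (57 − x_O)x_K − 2x_K².
∂π/∂x_K = 57 − x_O − 4x_K = 0, so x_K = 14.25 − 0.25x_O.
At x_O = 2: x_K = 14.25 − 0.25·2 = 13.75.

13.75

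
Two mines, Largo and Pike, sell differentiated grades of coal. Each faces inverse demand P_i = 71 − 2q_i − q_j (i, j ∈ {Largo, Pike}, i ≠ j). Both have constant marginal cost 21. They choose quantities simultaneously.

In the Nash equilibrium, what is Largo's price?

41

Mine Largo's profit: π = q_{Largo}(71 − 2q_{Largo} − q_{Pike}) − 21q_{Largo}.
∂π/∂q_{Largo} = 50 − 4q_{Largo} − q_{Pike} = 0 ⇒ q_{Largo} = 12.5 − 0.25q_{Pike}.
Setting q_{Largo} = q_{Pike} in the reaction function: q_{Largo} = 12.5 − 0.25q_{Largo}, so q_{Largo} = 12.5 / 1.25 = 10.
P_{Largo} = 71 − 2·10 − 10 = 41.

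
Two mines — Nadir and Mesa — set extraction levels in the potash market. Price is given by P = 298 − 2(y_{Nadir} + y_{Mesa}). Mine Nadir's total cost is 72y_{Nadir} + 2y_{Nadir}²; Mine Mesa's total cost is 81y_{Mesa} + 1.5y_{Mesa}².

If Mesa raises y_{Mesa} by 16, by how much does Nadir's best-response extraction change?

-4

Mine Nadir's profit: π = y_{Nadir}(298 − 2(y_{Nadir} + y_{Mesa})) − 72y_{Nadir} − 2y_{Nadir}².
∂π/∂y_{Nadir} = 226 − 8y_{Nadir} − 2y_{Mesa} = 0, so y_{Nadir} = 28.25 − 0.25y_{Mesa}.
The reaction-function slope is −0.25, so a 16-unit rise in y_{Mesa} moves y_{Nadir} by −0.25 × 16 = −4. Nadir's best response falls — the actions are strategic substitutes.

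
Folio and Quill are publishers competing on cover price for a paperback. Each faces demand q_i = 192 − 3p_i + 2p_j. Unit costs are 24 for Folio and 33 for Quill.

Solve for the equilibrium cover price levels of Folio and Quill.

67.6875, 71.0625

Folio's profit: π = (p_{Folio} − 24)(192 − 3p_{Folio} + 2p_{Quill}).
∂π/∂p_{Folio} = 264 − 6p_{Folio} + 2p_{Quill} = 0 ⇒ p_{Folio} = 44 + (1/3)p_{Quill}.
Similarly p_{Quill} = 48.5 + (1/3)p_{Folio}.
Plugging p_{Quill} into Folio's best response: p_{Folio} = 44 + (1/3)(48.5 + (1/3)p_{Folio}) ⇒ (8/9)p_{Folio} = 361/6, so p_{Folio} = 67.6875.
Then p_{Quill} = 48.5 + (1/3)·67.6875 = 71.0625.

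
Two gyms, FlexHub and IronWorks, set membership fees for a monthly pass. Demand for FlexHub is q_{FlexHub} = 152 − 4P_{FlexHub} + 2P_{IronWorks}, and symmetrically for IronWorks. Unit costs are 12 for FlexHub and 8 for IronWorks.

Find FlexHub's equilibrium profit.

FlexHub's profit: π = (P_{FlexHub} − 12)(152 − 4P_{FlexHub} + 2P_{IronWorks}).
∂π/∂P_{FlexHub} = 200 − 8P_{FlexHub} + 2P_{IronWorks} = 0 ⇒ P_{FlexHub} = 25 + 0.25P_{IronWorks}.
Similarly P_{IronWorks} = 23 + 0.25P_{FlexHub}.
Substituting the second reaction function into the first: P_{FlexHub} = 25 + 0.25(23 + 0.25P_{FlexHub}), which gives 0.9375P_{FlexHub} = 30.75 ⇒ P_{FlexHub} = 32.8.
Then P_{IronWorks} = 23 + 0.25·32.8 = 31.2.
q_{FlexHub} = 152 − 4·32.8 + 2·31.2 = 83.2.
Profit = (32.8 − 12)·83.2 = 1730.56.

1730.56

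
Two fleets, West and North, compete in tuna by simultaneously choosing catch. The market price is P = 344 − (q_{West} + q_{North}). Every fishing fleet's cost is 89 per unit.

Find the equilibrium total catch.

Fishing fleet West's profit: π = q_{West}(344 − (q_{West} + q_{North})) − 89q_{West}.
∂π/∂q_{West} = 255 − 2q_{West} − q_{North} = 0, so q_{West} = 127.5 − 0.5q_{North}.
By symmetry q_{North} = q_{West}; substituting into the reaction function, 1.5q_{West} = 127.5 and q_{West} = 85.
Total catch: 85 + 85 = 170.

170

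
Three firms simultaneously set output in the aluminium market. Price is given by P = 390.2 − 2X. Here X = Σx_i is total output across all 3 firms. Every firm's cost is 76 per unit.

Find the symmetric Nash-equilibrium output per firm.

39.275

A representative firm's profit is π_i = x_i(390.2 − 2X) − 76x_i, with X = x_i + Σ_{j≠i} x_j.
First-order condition: 314.2 − 4x_i − 2Σ_{j≠i} x_j = 0.
In a symmetric equilibrium every firm chooses the same x, so Σ_{j≠i} x_j = 2x. The condition becomes 314.2 − 8x = 0, giving x = 314.2/8 = 39.275.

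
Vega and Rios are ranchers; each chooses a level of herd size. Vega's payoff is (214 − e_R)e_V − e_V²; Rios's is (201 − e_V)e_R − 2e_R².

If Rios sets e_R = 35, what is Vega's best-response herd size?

89.5

Expanding Vega's payoff: 214e_V − e_Re_V − e_V².
∂π/∂e_V = 214 − e_R − 2e_V = 0, so e_V = 107 − 0.5e_R.
At e_R = 35: e_V = 107 − 0.5·35 = 89.5.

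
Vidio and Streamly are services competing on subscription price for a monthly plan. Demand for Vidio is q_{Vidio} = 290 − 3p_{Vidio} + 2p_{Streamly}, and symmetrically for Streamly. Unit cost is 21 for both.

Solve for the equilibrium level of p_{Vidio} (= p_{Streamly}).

88.25

Vidio's profit: π = (p_{Vidio} − 21)(290 − 3p_{Vidio} + 2p_{Streamly}).
∂π/∂p_{Vidio} = 353 − 6p_{Vidio} + 2p_{Streamly} = 0 ⇒ p_{Vidio} = 353/6 + (1/3)p_{Streamly}.
Setting p_{Vidio} = p_{Streamly} in the reaction function: p_{Vidio} = 353/6 + (1/3)p_{Vidio}, so p_{Vidio} = (353/6) / (2/3) = 88.25.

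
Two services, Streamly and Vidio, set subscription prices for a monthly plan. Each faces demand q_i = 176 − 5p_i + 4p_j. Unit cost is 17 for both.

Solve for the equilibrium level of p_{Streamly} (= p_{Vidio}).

Streamly's profit: π = (p_{Streamly} − 17)(176 − 5p_{Streamly} + 4p_{Vidio}).
∂π/∂p_{Streamly} = 261 − 10p_{Streamly} + 4p_{Vidio} = 0 ⇒ p_{Streamly} = 26.1 + 0.4p_{Vidio}.
The game is symmetric, so in equilibrium p_{Vidio} = p_{Streamly}: the reaction function gives 0.6p_{Streamly} = 26.1, hence p_{Streamly} = 43.5.

43.5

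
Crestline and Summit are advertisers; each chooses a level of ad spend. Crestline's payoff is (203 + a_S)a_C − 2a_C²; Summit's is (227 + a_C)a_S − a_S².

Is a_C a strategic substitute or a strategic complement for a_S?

strategic complements

Expanding Crestline's payoff: 203a_C + a_Sa_C − 2a_C².
∂π/∂a_C = 203 + a_S − 4a_C = 0, so a_C = 50.75 + 0.25a_S.
The best-response slope da_C/da_S = 0.25 > 0: the reaction function is upward-sloping, so the choices are strategic complements.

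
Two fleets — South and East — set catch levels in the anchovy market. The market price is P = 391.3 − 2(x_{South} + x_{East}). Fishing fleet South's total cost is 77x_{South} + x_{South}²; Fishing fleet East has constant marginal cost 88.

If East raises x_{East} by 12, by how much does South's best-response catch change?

Fishing fleet South's profit: π = x_{South}(391.3 − 2(x_{South} + x_{East})) − 77x_{South} − x_{South}².
∂π/∂x_{South} = 314.3 − 6x_{South} − 2x_{East} = 0, so x_{South} = 3143/60 − (1/3)x_{East}.
The reaction-function slope is −1/3, so a 12-unit rise in x_{East} moves x_{South} by −1/3 × 12 = −4. South's best response falls — the actions are strategic substitutes.

-4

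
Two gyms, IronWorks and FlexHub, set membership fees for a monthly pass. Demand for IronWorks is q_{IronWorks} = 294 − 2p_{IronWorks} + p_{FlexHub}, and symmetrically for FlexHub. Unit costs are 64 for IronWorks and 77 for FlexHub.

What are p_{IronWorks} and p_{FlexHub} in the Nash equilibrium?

142.4, 147.6

IronWorks's profit: π = (p_{IronWorks} − 64)(294 − 2p_{IronWorks} + p_{FlexHub}).
∂π/∂p_{IronWorks} = 422 − 4p_{IronWorks} + p_{FlexHub} = 0 ⇒ p_{IronWorks} = 105.5 + 0.25p_{FlexHub}.
Similarly p_{FlexHub} = 112 + 0.25p_{IronWorks}.
Substituting the second reaction function into the first: p_{IronWorks} = 105.5 + 0.25(112 + 0.25p_{IronWorks}), which gives 0.9375p_{IronWorks} = 133.5 ⇒ p_{IronWorks} = 142.4.
Then p_{FlexHub} = 112 + 0.25·142.4 = 147.6.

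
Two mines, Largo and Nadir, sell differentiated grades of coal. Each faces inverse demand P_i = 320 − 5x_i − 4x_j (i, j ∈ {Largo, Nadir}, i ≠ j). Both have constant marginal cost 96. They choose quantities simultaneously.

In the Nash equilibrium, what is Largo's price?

176

Mine Largo's profit: π = x_{Largo}(320 − 5x_{Largo} − 4x_{Nadir}) − 96x_{Largo}.
∂π/∂x_{Largo} = 224 − 10x_{Largo} − 4x_{Nadir} = 0 ⇒ x_{Largo} = 22.4 − 0.4x_{Nadir}.
Setting x_{Largo} = x_{Nadir} in the reaction function: x_{Largo} = 22.4 − 0.4x_{Largo}, so x_{Largo} = 22.4 / 1.4 = 16.
P_{Largo} = 320 − 5·16 − 4·16 = 176.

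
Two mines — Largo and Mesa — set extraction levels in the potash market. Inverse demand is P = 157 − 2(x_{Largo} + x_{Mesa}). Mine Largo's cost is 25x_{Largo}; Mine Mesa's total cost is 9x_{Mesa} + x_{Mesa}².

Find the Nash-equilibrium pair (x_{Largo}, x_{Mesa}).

Mine Largo's profit: π = x_{Largo}(157 − 2(x_{Largo} + x_{Mesa})) − 25x_{Largo}.
∂π/∂x_{Largo} = 132 − 4x_{Largo} − 2x_{Mesa} = 0, so x_{Largo} = 33 − 0.5x_{Mesa}.
For Mesa: ∂π/∂x_{Mesa} = 148 − 6x_{Mesa} − 2x_{Largo} = 0 ⇒ x_{Mesa} = 74/3 − (1/3)x_{Largo}.
Substituting the second reaction function into the first: x_{Largo} = 33 − 0.5(74/3 − (1/3)x_{Largo}), which gives (5/6)x_{Largo} = 62/3 ⇒ x_{Largo} = 24.8.
Then x_{Mesa} = 74/3 − (1/3)·24.8 = 16.4.

24.8, 16.4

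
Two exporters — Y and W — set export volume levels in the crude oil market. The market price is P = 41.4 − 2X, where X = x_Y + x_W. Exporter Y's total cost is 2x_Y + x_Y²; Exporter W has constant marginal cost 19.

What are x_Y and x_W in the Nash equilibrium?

5.64, 2.78

Exporter Y's profit: π = x_Y(41.4 − 2(x_Y + x_W)) − 2x_Y − x_Y².
∂π/∂x_Y = 39.4 − 6x_Y − 2x_W = 0, so x_Y = 197/30 − (1/3)x_W.
For W: ∂π/∂x_W = 22.4 − 4x_W − 2x_Y = 0 ⇒ x_W = 5.6 − 0.5x_Y.
Plugging x_W into Y's best response: x_Y = 197/30 − (1/3)(5.6 − 0.5x_Y) ⇒ (5/6)x_Y = 4.7, so x_Y = 5.64.
Then x_W = 5.6 − 0.5·5.64 = 2.78.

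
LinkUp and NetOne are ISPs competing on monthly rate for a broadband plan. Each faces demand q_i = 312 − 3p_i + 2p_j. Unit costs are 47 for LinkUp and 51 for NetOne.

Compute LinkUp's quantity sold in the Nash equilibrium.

LinkUp's profit: π = (p_{LinkUp} − 47)(312 − 3p_{LinkUp} + 2p_{NetOne}).
∂π/∂p_{LinkUp} = 453 − 6p_{LinkUp} + 2p_{NetOne} = 0 ⇒ p_{LinkUp} = 75.5 + (1/3)p_{NetOne}.
Similarly p_{NetOne} = 77.5 + (1/3)p_{LinkUp}.
Solving the two reaction functions simultaneously: (1 − (1/3)(1/3))p_{LinkUp} = 75.5 + (1/3)·77.5, so (8/9)p_{LinkUp} = 304/3 and p_{LinkUp} = 114.
Then p_{NetOne} = 77.5 + (1/3)·114 = 115.5.
q_{LinkUp} = 312 − 3·114 + 2·115.5 = 201.

201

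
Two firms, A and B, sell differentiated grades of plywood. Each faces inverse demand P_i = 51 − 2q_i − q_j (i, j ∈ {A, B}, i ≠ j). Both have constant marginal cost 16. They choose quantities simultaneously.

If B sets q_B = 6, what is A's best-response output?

Firm A's profit: π = q_A(51 − 2q_A − q_B) − 16q_A.
∂π/∂q_A = 35 − 4q_A − q_B = 0 ⇒ q_A = 8.75 − 0.25q_B.
At q_B = 6: q_A = 8.75 − 0.25·6 = 7.25.

7.25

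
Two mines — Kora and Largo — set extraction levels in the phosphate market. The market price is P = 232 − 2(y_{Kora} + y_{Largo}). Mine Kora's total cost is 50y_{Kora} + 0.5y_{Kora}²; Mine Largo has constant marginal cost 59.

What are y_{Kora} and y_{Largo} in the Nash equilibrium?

Mine Kora's profit: π = y_{Kora}(232 − 2(y_{Kora} + y_{Largo})) − 50y_{Kora} − 0.5y_{Kora}².
∂π/∂y_{Kora} = 182 − 5y_{Kora} − 2y_{Largo} = 0, so y_{Kora} = 36.4 − 0.4y_{Largo}.
For Largo: ∂π/∂y_{Largo} = 173 − 4y_{Largo} − 2y_{Kora} = 0 ⇒ y_{Largo} = 43.25 − 0.5y_{Kora}.
Substituting the second reaction function into the first: y_{Kora} = 36.4 − 0.4(43.25 − 0.5y_{Kora}), which gives 0.8y_{Kora} = 19.1 ⇒ y_{Kora} = 23.875.
Then y_{Largo} = 43.25 − 0.5·23.875 = 31.3125.

23.875, 31.3125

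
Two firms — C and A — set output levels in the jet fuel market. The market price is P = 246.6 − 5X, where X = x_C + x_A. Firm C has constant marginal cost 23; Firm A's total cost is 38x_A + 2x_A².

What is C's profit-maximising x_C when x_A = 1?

21.86

Firm C's profit: π = x_C(246.6 − 5(x_C + x_A)) − 23x_C.
∂π/∂x_C = 223.6 − 10x_C − 5x_A = 0, so x_C = 22.36 − 0.5x_A.
At x_A = 1: x_C = 22.36 − 0.5·1 = 21.86.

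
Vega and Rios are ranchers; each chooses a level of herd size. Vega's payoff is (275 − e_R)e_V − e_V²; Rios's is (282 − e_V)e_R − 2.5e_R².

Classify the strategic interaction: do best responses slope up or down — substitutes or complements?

strategic substitutes

Expanding Vega's payoff: 275e_V − e_Re_V − e_V².
∂π/∂e_V = 275 − e_R − 2e_V = 0, so e_V = 137.5 − 0.5e_R.
The best-response slope de_V/de_R = −0.5 < 0: the reaction function is downward-sloping, so the choices are strategic substitutes.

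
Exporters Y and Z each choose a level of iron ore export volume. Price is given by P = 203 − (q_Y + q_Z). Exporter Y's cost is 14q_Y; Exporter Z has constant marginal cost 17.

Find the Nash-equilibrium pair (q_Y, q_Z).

64, 61

Exporter Y's profit: π = q_Y(203 − (q_Y + q_Z)) − 14q_Y.
∂π/∂q_Y = 189 − 2q_Y − q_Z = 0, so q_Y = 94.5 − 0.5q_Z.
By the same steps for Z: q_Z = 93 − 0.5q_Y.
Plugging q_Z into Y's best response: q_Y = 94.5 − 0.5(93 − 0.5q_Y) ⇒ 0.75q_Y = 48, so q_Y = 64.
Then q_Z = 93 − 0.5·64 = 61.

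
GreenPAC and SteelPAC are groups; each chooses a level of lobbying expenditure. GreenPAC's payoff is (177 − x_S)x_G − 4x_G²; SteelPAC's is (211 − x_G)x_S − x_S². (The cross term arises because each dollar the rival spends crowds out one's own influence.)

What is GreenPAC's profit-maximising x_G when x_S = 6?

Expanding GreenPAC's payoff: 177x_G − x_Sx_G − 4x_G².
∂π/∂x_G = 177 − x_S − 8x_G = 0, so x_G = 22.125 − 0.125x_S.
At x_S = 6: x_G = 22.125 − 0.125·6 = 21.375.

21.375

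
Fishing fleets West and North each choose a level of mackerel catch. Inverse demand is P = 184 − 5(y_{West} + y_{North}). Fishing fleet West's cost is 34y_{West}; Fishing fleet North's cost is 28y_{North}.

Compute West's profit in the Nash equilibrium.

460.8

Fishing fleet West's profit: π = y_{West}(184 − 5(y_{West} + y_{North})) − 34y_{West}.
∂π/∂y_{West} = 150 − 10y_{West} − 5y_{North} = 0, so y_{West} = 15 − 0.5y_{North}.
By the same steps for North: y_{North} = 15.6 − 0.5y_{West}.
Substituting the second reaction function into the first: y_{West} = 15 − 0.5(15.6 − 0.5y_{West}), which gives 0.75y_{West} = 7.2 ⇒ y_{West} = 9.6.
Then y_{North} = 15.6 − 0.5·9.6 = 10.8.
Price P = 184 − 5·20.4 = 82.
West's profit: (82 − 34)·9.6 = 460.8.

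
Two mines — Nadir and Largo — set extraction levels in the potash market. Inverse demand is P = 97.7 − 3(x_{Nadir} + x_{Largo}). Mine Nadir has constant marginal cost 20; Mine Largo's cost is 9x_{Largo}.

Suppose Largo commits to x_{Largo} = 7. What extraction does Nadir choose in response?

Mine Nadir's profit: π = x_{Nadir}(97.7 − 3(x_{Nadir} + x_{Largo})) − 20x_{Nadir}.
∂π/∂x_{Nadir} = 77.7 − 6x_{Nadir} − 3x_{Largo} = 0, so x_{Nadir} = 12.95 − 0.5x_{Largo}.
At x_{Largo} = 7: x_{Nadir} = 12.95 − 0.5·7 = 9.45.

9.45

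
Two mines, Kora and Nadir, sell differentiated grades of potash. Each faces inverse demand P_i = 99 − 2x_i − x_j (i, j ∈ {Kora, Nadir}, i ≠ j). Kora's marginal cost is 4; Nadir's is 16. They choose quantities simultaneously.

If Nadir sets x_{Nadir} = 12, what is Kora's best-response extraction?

20.75

Mine Kora's profit: π = x_{Kora}(99 − 2x_{Kora} − x_{Nadir}) − 4x_{Kora}.
∂π/∂x_{Kora} = 95 − 4x_{Kora} − x_{Nadir} = 0 ⇒ x_{Kora} = 23.75 − 0.25x_{Nadir}.
At x_{Nadir} = 12: x_{Kora} = 23.75 − 0.25·12 = 20.75.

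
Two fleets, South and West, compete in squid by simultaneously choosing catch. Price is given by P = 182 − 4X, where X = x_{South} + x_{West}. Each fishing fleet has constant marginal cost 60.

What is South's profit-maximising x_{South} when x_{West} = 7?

Fishing fleet South's profit: π = x_{South}(182 − 4(x_{South} + x_{West})) − 60x_{South}.
∂π/∂x_{South} = 122 − 8x_{South} − 4x_{West} = 0, so x_{South} = 15.25 − 0.5x_{West}.
At x_{West} = 7: x_{South} = 15.25 − 0.5·7 = 11.75.

11.75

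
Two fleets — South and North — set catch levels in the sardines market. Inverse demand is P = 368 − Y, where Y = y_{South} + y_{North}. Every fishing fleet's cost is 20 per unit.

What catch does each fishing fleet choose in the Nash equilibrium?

Fishing fleet South's profit: π = y_{South}(368 − (y_{South} + y_{North})) − 20y_{South}.
∂π/∂y_{South} = 348 − 2y_{South} − y_{North} = 0, so y_{South} = 174 − 0.5y_{North}.
By symmetry y_{North} = y_{South}; substituting into the reaction function, 1.5y_{South} = 174 and y_{South} = 116.

116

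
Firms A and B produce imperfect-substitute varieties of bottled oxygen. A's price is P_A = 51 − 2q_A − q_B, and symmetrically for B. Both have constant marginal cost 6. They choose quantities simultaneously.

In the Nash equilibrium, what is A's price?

24

Firm A's profit: π = q_A(51 − 2q_A − q_B) − 6q_A.
∂π/∂q_A = 45 − 4q_A − q_B = 0 ⇒ q_A = 11.25 − 0.25q_B.
Setting q_A = q_B in the reaction function: q_A = 11.25 − 0.25q_A, so q_A = 11.25 / 1.25 = 9.
P_A = 51 − 2·9 − 9 = 24.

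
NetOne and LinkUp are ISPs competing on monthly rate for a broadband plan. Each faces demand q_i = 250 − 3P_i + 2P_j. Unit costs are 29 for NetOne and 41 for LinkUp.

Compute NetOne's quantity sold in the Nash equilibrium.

172.5

NetOne's profit: π = (P_{NetOne} − 29)(250 − 3P_{NetOne} + 2P_{LinkUp}).
∂π/∂P_{NetOne} = 337 − 6P_{NetOne} + 2P_{LinkUp} = 0 ⇒ P_{NetOne} = 337/6 + (1/3)P_{LinkUp}.
Similarly P_{LinkUp} = 373/6 + (1/3)P_{NetOne}.
Substituting the second reaction function into the first: P_{NetOne} = 337/6 + (1/3)(373/6 + (1/3)P_{NetOne}), which gives (8/9)P_{NetOne} = 692/9 ⇒ P_{NetOne} = 86.5.
Then P_{LinkUp} = 373/6 + (1/3)·86.5 = 91.
q_{NetOne} = 250 − 3·86.5 + 2·91 = 172.5.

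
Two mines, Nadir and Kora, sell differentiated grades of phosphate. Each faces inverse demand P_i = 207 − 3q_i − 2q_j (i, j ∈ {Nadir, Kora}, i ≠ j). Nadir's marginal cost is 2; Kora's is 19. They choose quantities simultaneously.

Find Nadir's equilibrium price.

Mine Nadir's profit: π = q_{Nadir}(207 − 3q_{Nadir} − 2q_{Kora}) − 2q_{Nadir}.
∂π/∂q_{Nadir} = 205 − 6q_{Nadir} − 2q_{Kora} = 0 ⇒ q_{Nadir} = 205/6 − (1/3)q_{Kora}.
Similarly q_{Kora} = 94/3 − (1/3)q_{Nadir}.
Solving the two reaction functions simultaneously: (1 − (−1/3)(−1/3))q_{Nadir} = 205/6 − (1/3)·(94/3), so (8/9)q_{Nadir} = 427/18 and q_{Nadir} = 26.6875.
Then q_{Kora} = 94/3 − (1/3)·26.6875 = 22.4375.
P_{Nadir} = 207 − 3·26.6875 − 2·22.4375 = 82.0625.

82.0625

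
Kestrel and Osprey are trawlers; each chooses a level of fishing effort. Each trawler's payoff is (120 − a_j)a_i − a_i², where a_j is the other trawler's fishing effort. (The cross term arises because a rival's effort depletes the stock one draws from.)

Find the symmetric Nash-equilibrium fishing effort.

Kestrel's payoff is (120 − a_O)a_K − a_K².
∂π/∂a_K = 120 − a_O − 2a_K = 0, so a_K = 60 − 0.5a_O.
By symmetry a_O = a_K; substituting into the reaction function, 1.5a_K = 60 and a_K = 40.

40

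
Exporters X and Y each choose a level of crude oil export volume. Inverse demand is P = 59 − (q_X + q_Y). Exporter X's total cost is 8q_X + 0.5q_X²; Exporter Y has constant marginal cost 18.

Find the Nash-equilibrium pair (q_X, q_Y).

12.2, 14.4

Exporter X's profit: π = q_X(59 − (q_X + q_Y)) − 8q_X − 0.5q_X².
∂π/∂q_X = 51 − 3q_X − q_Y = 0, so q_X = 17 − (1/3)q_Y.
For Y: ∂π/∂q_Y = 41 − 2q_Y − q_X = 0 ⇒ q_Y = 20.5 − 0.5q_X.
Substituting the second reaction function into the first: q_X = 17 − (1/3)(20.5 − 0.5q_X), which gives (5/6)q_X = 61/6 ⇒ q_X = 12.2.
Then q_Y = 20.5 − 0.5·12.2 = 14.4.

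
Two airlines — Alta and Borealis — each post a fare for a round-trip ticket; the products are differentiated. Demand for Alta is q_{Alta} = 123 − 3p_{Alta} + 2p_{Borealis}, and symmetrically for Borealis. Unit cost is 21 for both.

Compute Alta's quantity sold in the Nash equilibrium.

76.5

Alta's profit: π = (p_{Alta} − 21)(123 − 3p_{Alta} + 2p_{Borealis}).
∂π/∂p_{Alta} = 186 − 6p_{Alta} + 2p_{Borealis} = 0 ⇒ p_{Alta} = 31 + (1/3)p_{Borealis}.
The game is symmetric, so in equilibrium p_{Borealis} = p_{Alta}: the reaction function gives (2/3)p_{Alta} = 31, hence p_{Alta} = 46.5.
q_{Alta} = 123 − 3·46.5 + 2·46.5 = 76.5.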